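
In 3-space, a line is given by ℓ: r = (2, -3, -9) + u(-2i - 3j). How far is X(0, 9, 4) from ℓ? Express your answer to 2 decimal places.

Taking (2, -3, -9) on ℓ with direction v = (-2, -3, 0): w = X − (2, -3, -9) = (-2, 12, 13), and w × v = (39, -26, 30).
Distance = |w × v| / |v| = √3097 / √13 ≈ 15.43.

15.43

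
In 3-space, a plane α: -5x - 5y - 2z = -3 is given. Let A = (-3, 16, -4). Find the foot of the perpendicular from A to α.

Foot = A − λn with λ = (n·A − d)/|n|² = (-57 − (-3))/54 = -1.
Foot = (-3, 16, -4) − (-1)·(-5, -5, -2) = (-8, 11, -6).

(-8, 11, -6)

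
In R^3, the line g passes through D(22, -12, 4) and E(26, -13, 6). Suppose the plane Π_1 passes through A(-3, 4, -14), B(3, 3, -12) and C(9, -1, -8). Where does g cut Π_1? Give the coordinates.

(6, -8, -4)

A direction vector for g is E − D = (4, -1, 2).
AB = (6, -1, 2), AC = (12, -5, 6); a normal to Π_1 is AB × AC = (4, -12, -18).
Using A: Π_1 has equation 4x - 12y - 18z = 192.
Substitute r = (22, -12, 4) + t(4, -1, 2) into the plane: 160 + (-8)t = 192, so t = -4.
Intersection: (22, -12, 4) + (-4)·(4, -1, 2) = (6, -8, -4).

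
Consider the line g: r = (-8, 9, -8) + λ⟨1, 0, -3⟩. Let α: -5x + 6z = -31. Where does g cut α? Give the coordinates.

(-7, 9, -11)

Substitute r = (-8, 9, -8) + t(1, 0, -3) into the plane: -8 + (-23)t = -31, so t = 1.
Intersection: (-8, 9, -8) + 1·(1, 0, -3) = (-7, 9, -11).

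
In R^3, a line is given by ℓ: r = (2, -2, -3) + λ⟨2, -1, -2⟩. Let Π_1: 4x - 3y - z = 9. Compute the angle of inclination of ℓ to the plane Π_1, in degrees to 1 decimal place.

sin θ = |n·v| / (|n||v|) = |13| / (√26 · √9) = 0.84984.
θ ≈ 58.2°.

58.2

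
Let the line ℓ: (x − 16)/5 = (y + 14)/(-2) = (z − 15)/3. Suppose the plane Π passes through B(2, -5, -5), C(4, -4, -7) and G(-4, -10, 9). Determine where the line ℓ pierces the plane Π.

(1, -8, 6)

ℓ has direction (5, -2, 3) through (16, -14, 15).
BC = (2, 1, -2), BG = (-6, -5, 14); a normal to Π is BC × BG = (4, -16, -4).
Using B: Π has equation 4x - 16y - 4z = 108.
Substitute r = (16, -14, 15) + t(5, -2, 3) into the plane: 228 + 40t = 108, so t = -3.
Intersection: (16, -14, 15) + (-3)·(5, -2, 3) = (1, -8, 6).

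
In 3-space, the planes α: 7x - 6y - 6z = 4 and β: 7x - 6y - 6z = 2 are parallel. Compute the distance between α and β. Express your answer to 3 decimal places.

Same normal n = (7, -6, -6) with |n| = √121; distance = |4 − 2| / |n| = 2/√121 ≈ 0.182.

0.182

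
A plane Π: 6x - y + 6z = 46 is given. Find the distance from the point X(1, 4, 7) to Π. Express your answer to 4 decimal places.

n·X − d = (6)·(1) + (-1)·(4) + (6)·(7) − 46 = -2; |n| = √73.
Distance = |-2| / √73 = 2/√73 ≈ 0.2341.

0.2341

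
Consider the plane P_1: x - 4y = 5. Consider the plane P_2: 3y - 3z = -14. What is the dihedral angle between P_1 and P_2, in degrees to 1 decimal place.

cos θ = |n₁·n₂| / (|n₁||n₂|) = |-12| / (√17 · √18).
θ = arccos(0.68599) ≈ 46.7°.

46.7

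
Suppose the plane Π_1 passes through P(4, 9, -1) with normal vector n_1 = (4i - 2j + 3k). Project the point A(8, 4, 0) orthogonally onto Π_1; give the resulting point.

(4, 6, -3)

Π_1: n_1·r = n_1·P gives 4x - 2y + 3z = -5.
Foot = A − λn with λ = (n·A − d)/|n|² = (24 − (-5))/29 = 1.
Foot = (8, 4, 0) − 1·(4, -2, 3) = (4, 6, -3).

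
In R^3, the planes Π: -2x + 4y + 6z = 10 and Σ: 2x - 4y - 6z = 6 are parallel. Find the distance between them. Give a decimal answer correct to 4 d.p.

Rescale Σ by 1/(-1): -2x + 4y + 6z = -6. Then distance = |10 − (-6)| / √56 ≈ 2.1381.

2.1381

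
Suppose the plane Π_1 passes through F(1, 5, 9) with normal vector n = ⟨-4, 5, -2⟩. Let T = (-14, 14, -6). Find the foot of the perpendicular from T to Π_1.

Π_1: n·r = n·F gives -4x + 5y - 2z = 3.
Foot = T − λn with λ = (n·T − d)/|n|² = (138 − 3)/45 = 3.
Foot = (-14, 14, -6) − 3·(-4, 5, -2) = (-2, -1, 0).

(-2, -1, 0)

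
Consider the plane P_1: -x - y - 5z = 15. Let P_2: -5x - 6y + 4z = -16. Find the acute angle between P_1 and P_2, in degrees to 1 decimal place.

78.6

cos θ = |n₁·n₂| / (|n₁||n₂|) = |-9| / (√27 · √77).
θ = arccos(0.19739) ≈ 78.6°.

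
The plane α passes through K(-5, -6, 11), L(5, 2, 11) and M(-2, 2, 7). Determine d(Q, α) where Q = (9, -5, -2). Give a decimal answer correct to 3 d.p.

KL = (10, 8, 0), KM = (3, 8, -4); a normal to α is KL × KM = (-32, 40, 56).
Using K: α has equation -32x + 40y + 56z = 536.
n·Q − d = (-32)·(9) + (40)·(-5) + (56)·(-2) − 536 = -1136; |n| = √5760.
Distance = |-1136| / √5760 = 1136/√5760 ≈ 14.968.

14.968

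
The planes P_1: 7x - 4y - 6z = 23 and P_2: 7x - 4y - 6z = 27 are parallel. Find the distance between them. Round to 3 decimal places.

0.398

Same normal n = (7, -4, -6) with |n| = √101; distance = |23 − 27| / |n| = 4/√101 ≈ 0.398.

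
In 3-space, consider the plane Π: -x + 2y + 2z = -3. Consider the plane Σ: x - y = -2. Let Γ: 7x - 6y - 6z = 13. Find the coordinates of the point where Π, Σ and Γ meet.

(1, 3, -4)

Solving the 3×3 linear system -x + 2y + 2z = -3, x - y = -2, 7x - 6y - 6z = 13 (e.g. by elimination or Cramer's rule, determinant = 8) gives (1, 3, -4).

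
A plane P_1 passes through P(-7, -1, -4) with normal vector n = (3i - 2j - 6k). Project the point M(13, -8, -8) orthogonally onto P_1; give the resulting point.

P_1: n·r = n·P gives 3x - 2y - 6z = 5.
Foot = M − λn with λ = (n·M − d)/|n|² = (103 − 5)/49 = 2.
Foot = (13, -8, -8) − 2·(3, -2, -6) = (7, -4, 4).

(7, -4, 4)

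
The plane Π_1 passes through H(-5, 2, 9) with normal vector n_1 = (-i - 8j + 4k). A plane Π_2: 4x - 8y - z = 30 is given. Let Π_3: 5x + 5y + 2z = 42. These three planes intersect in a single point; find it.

Π_1: n_1·r = n_1·H gives -x - 8y + 4z = 25.
Solving the 3×3 linear system -x - 8y + 4z = 25, 4x - 8y - z = 30, 5x + 5y + 2z = 42 (e.g. by elimination or Cramer's rule, determinant = 355) gives (7, -1, 6).

(7, -1, 6)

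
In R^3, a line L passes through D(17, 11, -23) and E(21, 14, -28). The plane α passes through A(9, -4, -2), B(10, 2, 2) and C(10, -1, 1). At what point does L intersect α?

(5, 2, -8)

A direction vector for L is E − D = (4, 3, -5).
AB = (1, 6, 4), AC = (1, 3, 3); a normal to α is AB × AC = (6, 1, -3).
Using A: α has equation 6x + y - 3z = 56.
Substitute r = (17, 11, -23) + t(4, 3, -5) into the plane: 182 + 42t = 56, so t = -3.
Intersection: (17, 11, -23) + (-3)·(4, 3, -5) = (5, 2, -8).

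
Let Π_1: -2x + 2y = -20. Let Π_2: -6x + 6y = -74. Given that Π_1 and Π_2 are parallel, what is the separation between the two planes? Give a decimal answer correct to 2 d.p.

Rescale Π_2 by 1/3: -2x + 2y = -74/3. Then distance = |-20 − (-74/3)| / √8 ≈ 1.65.

1.65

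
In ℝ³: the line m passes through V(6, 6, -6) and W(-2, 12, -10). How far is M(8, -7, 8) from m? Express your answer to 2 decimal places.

13.23

A direction vector for m is W − V = (-8, 6, -4).
Taking (6, 6, -6) on m with direction v = (-8, 6, -4): w = M − (6, 6, -6) = (2, -13, 14), and w × v = (-32, -104, -92).
Distance = |w × v| / |v| = √20304 / √116 ≈ 13.23.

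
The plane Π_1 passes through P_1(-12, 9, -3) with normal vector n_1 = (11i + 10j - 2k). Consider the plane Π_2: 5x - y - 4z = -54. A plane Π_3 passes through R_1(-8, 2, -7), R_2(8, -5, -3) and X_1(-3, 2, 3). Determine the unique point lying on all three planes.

Π_1: n_1·r = n_1·P_1 gives 11x + 10y - 2z = -36.
R_1R_2 = (16, -7, 4), R_1X_1 = (5, 0, 10); a normal to Π_3 is R_1R_2 × R_1X_1 = (-70, -140, 35).
Using R_1: Π_3 has equation -70x - 140y + 35z = 35.
Solving the 3×3 linear system 11x + 10y - 2z = -36, 5x - y - 4z = -54, -70x - 140y + 35z = 35 (e.g. by elimination or Cramer's rule, determinant = -3955) gives (-6, 4, 5).

(-6, 4, 5)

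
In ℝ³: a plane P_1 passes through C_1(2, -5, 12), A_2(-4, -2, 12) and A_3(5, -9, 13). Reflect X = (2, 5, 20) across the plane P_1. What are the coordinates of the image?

C_1A_2 = (-6, 3, 0), C_1A_3 = (3, -4, 1); a normal to P_1 is C_1A_2 × C_1A_3 = (3, 6, 15).
Using C_1: P_1 has equation 3x + 6y + 15z = 156.
λ = (n·X − d)/|n|² = (336 − 156)/270 = 2/3.
Reflection = X − 2λn = (2, 5, 20) − (4/3)·(3, 6, 15) = (-2, -3, 0).

(-2, -3, 0)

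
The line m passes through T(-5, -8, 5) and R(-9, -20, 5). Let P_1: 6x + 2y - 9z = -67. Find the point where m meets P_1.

(-3, -2, 5)

A direction vector for m is R − T = (-4, -12, 0).
Substitute r = (-5, -8, 5) + t(-4, -12, 0) into the plane: -91 + (-48)t = -67, so t = -1/2.
Intersection: (-5, -8, 5) + (-1/2)·(-4, -12, 0) = (-3, -2, 5).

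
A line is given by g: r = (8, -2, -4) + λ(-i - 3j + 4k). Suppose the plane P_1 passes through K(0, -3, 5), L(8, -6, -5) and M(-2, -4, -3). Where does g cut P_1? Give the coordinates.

KL = (8, -3, -10), KM = (-2, -1, -8); a normal to P_1 is KL × KM = (14, 84, -14).
Using K: P_1 has equation 14x + 84y - 14z = -322.
Substitute r = (8, -2, -4) + t(-1, -3, 4) into the plane: 0 + (-322)t = -322, so t = 1.
Intersection: (8, -2, -4) + 1·(-1, -3, 4) = (7, -5, 0).

(7, -5, 0)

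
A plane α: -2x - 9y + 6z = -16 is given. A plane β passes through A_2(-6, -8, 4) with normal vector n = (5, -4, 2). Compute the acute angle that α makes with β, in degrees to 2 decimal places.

β: n·r = n·A_2 gives 5x - 4y + 2z = 10.
cos θ = |n₁·n₂| / (|n₁||n₂|) = |38| / (√121 · √45).
θ = arccos(0.51497) ≈ 59.00°.

59.00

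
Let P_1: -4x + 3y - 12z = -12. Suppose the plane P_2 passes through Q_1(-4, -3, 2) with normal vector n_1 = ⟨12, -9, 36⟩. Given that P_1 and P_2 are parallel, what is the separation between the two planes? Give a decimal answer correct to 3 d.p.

P_2: n_1·r = n_1·Q_1 gives 12x - 9y + 36z = 51.
Rescale P_2 by 1/(-3): -4x + 3y - 12z = -17. Then distance = |-12 − (-17)| / √169 ≈ 0.385.

0.385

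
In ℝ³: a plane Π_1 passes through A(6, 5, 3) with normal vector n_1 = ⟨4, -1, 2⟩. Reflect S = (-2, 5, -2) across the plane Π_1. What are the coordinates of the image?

(14, 1, 6)

Π_1: n_1·r = n_1·A gives 4x - y + 2z = 25.
λ = (n·S − d)/|n|² = (-17 − 25)/21 = -2.
Reflection = S − 2λn = (-2, 5, -2) − (-4)·(4, -1, 2) = (14, 1, 6).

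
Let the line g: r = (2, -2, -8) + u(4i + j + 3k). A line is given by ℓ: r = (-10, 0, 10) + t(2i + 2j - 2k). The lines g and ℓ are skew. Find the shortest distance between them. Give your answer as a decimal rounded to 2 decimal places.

Common perpendicular direction n = (4, 1, 3) × (2, 2, -2) = (-8, 14, 6).
With w = (-10, 0, 10) − (2, -2, -8) = (-12, 2, 18), w · n = 232.
Distance = |w · n| / |n| = |232| / √296 ≈ 13.48.

13.48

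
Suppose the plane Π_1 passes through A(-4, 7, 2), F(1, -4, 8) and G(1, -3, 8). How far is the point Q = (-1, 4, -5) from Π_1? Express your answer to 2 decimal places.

6.79

AF = (5, -11, 6), AG = (5, -10, 6); a normal to Π_1 is AF × AG = (-6, 0, 5).
Using A: Π_1 has equation -6x + 5z = 34.
n·Q − d = (-6)·(-1) + (0)·(4) + (5)·(-5) − 34 = -53; |n| = √61.
Distance = |-53| / √61 = 53/√61 ≈ 6.79.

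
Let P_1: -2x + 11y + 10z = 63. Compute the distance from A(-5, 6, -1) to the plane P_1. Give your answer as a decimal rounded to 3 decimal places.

n·A − d = (-2)·(-5) + (11)·(6) + (10)·(-1) − 63 = 3; |n| = √225.
Distance = |3| / √225 = 3/√225 ≈ 0.200.

0.200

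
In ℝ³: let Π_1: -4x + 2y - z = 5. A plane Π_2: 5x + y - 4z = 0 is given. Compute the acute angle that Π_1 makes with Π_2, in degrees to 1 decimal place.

61.9

cos θ = |n₁·n₂| / (|n₁||n₂|) = |-14| / (√21 · √42).
θ = arccos(0.47140) ≈ 61.9°.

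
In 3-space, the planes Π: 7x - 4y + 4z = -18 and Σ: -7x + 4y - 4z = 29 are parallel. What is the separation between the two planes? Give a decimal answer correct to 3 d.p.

Rescale Σ by 1/(-1): 7x - 4y + 4z = -29. Then distance = |-18 − (-29)| / √81 ≈ 1.222.

1.222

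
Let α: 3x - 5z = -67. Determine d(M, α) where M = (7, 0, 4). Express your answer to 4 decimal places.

11.6619

n·M − d = (3)·(7) + (0)·(0) + (-5)·(4) − (-67) = 68; |n| = √34.
Distance = |68| / √34 = 68/√34 ≈ 11.6619.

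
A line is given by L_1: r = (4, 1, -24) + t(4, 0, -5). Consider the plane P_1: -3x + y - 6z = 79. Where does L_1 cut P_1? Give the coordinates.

(-8, 1, -9)

Substitute r = (4, 1, -24) + t(4, 0, -5) into the plane: 133 + 18t = 79, so t = -3.
Intersection: (4, 1, -24) + (-3)·(4, 0, -5) = (-8, 1, -9).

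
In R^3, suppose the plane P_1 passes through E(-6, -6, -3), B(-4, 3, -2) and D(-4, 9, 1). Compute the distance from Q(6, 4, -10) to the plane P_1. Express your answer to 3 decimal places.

EB = (2, 9, 1), ED = (2, 15, 4); a normal to P_1 is EB × ED = (21, -6, 12).
Using E: P_1 has equation 21x - 6y + 12z = -126.
n·Q − d = (21)·(6) + (-6)·(4) + (12)·(-10) − (-126) = 108; |n| = √621.
Distance = |108| / √621 = 108/√621 ≈ 4.334.

4.334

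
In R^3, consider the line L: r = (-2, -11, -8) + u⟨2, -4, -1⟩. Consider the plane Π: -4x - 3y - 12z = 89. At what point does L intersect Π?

(-8, 1, -5)

Substitute r = (-2, -11, -8) + t(2, -4, -1) into the plane: 137 + 16t = 89, so t = -3.
Intersection: (-2, -11, -8) + (-3)·(2, -4, -1) = (-8, 1, -5).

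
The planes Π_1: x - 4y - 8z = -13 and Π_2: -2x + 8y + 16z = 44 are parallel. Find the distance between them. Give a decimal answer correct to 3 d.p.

Rescale Π_2 by 1/(-2): x - 4y - 8z = -22. Then distance = |-13 − (-22)| / √81 ≈ 1.000.

1.000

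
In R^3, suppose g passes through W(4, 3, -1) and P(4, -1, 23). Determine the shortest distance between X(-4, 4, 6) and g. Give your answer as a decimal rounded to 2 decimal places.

8.28

A direction vector for g is P − W = (0, -4, 24).
Taking (4, 3, -1) on g with direction v = (0, -4, 24): w = X − (4, 3, -1) = (-8, 1, 7), and w × v = (52, 192, 32).
Distance = |w × v| / |v| = √40592 / √592 ≈ 8.28.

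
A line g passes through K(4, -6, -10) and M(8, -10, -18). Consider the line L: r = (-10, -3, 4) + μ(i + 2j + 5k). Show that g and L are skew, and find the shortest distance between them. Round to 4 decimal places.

A direction vector for g is M − K = (4, -4, -8).
Common perpendicular direction n = (4, -4, -8) × (1, 2, 5) = (-4, -28, 12).
With w = (-10, -3, 4) − (4, -6, -10) = (-14, 3, 14), w · n = 140.
Since n ≠ 0 the lines are not parallel, and w · n = 140 ≠ 0 so they do not intersect; hence they are skew.
Distance = |w · n| / |n| = |140| / √944 ≈ 4.5566.

4.5566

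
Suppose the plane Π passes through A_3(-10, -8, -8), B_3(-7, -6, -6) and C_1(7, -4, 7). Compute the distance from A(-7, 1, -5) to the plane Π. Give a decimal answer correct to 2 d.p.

A_3B_3 = (3, 2, 2), A_3C_1 = (17, 4, 15); a normal to Π is A_3B_3 × A_3C_1 = (22, -11, -22).
Using A_3: Π has equation 22x - 11y - 22z = 44.
n·A − d = (22)·(-7) + (-11)·(1) + (-22)·(-5) − 44 = -99; |n| = √1089.
Distance = |-99| / √1089 = 99/√1089 ≈ 3.00.

3.00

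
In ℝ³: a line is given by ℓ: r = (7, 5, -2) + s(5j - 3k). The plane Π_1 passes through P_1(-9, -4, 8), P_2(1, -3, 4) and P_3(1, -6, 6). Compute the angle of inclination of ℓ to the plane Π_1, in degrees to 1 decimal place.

2.6

P_1P_2 = (10, 1, -4), P_1P_3 = (10, -2, -2); a normal to Π_1 is P_1P_2 × P_1P_3 = (-10, -20, -30).
Using P_1: Π_1 has equation -10x - 20y - 30z = -70.
sin θ = |n·v| / (|n||v|) = |-10| / (√1400 · √34) = 0.04583.
θ ≈ 2.6°.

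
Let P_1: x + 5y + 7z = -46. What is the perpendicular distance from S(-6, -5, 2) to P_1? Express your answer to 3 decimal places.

n·S − d = (1)·(-6) + (5)·(-5) + (7)·(2) − (-46) = 29; |n| = √75.
Distance = |29| / √75 = 29/√75 ≈ 3.349.

3.349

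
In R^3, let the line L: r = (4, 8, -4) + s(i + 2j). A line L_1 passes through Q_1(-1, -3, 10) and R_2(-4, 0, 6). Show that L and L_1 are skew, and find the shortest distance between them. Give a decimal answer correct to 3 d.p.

A direction vector for L_1 is R_2 − Q_1 = (-3, 3, -4).
Common perpendicular direction n = (1, 2, 0) × (-3, 3, -4) = (-8, 4, 9).
With w = (-1, -3, 10) − (4, 8, -4) = (-5, -11, 14), w · n = 122.
Since n ≠ 0 the lines are not parallel, and w · n = 122 ≠ 0 so they do not intersect; hence they are skew.
Distance = |w · n| / |n| = |122| / √161 ≈ 9.615.

9.615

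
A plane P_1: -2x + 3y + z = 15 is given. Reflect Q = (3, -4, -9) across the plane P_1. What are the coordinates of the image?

λ = (n·Q − d)/|n|² = (-27 − 15)/14 = -3.
Reflection = Q − 2λn = (3, -4, -9) − (-6)·(-2, 3, 1) = (-9, 14, -3).

(-9, 14, -3)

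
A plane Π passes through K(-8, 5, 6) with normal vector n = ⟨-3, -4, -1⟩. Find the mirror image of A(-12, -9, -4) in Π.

Π: n·r = n·K gives -3x - 4y - z = -2.
λ = (n·A − d)/|n|² = (76 − (-2))/26 = 3.
Reflection = A − 2λn = (-12, -9, -4) − 6·(-3, -4, -1) = (6, 15, 2).

(6, 15, 2)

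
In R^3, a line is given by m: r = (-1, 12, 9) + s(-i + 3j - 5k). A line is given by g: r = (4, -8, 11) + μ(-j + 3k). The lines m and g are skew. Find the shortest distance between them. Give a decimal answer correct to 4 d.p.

7.4524

Common perpendicular direction n = (-1, 3, -5) × (0, -1, 3) = (4, 3, 1).
With w = (4, -8, 11) − (-1, 12, 9) = (5, -20, 2), w · n = -38.
Distance = |w · n| / |n| = |-38| / √26 ≈ 7.4524.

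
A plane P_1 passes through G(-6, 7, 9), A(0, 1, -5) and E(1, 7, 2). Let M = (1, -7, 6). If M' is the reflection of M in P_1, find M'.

GA = (6, -6, -14), GE = (7, 0, -7); a normal to P_1 is GA × GE = (42, -56, 42).
Using G: P_1 has equation 42x - 56y + 42z = -266.
λ = (n·M − d)/|n|² = (686 − (-266))/6664 = 1/7.
Reflection = M − 2λn = (1, -7, 6) − (2/7)·(42, -56, 42) = (-11, 9, -6).

(-11, 9, -6)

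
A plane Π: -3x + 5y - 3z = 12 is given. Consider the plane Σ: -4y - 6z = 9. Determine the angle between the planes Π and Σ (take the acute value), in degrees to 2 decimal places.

cos θ = |n₁·n₂| / (|n₁||n₂|) = |-2| / (√43 · √52).
θ = arccos(0.04230) ≈ 87.58°.

87.58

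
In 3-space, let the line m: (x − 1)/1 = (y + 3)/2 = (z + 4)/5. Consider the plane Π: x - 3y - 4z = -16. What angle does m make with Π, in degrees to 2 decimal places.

63.53

m has direction (1, 2, 5) through (1, -3, -4).
sin θ = |n·v| / (|n||v|) = |-25| / (√26 · √30) = 0.89514.
θ ≈ 63.53°.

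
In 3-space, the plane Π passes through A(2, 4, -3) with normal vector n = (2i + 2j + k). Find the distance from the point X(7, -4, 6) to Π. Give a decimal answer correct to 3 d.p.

Π: n·r = n·A gives 2x + 2y + z = 9.
n·X − d = (2)·(7) + (2)·(-4) + (1)·(6) − 9 = 3; |n| = √9.
Distance = |3| / √9 = 3/√9 ≈ 1.000.

1.000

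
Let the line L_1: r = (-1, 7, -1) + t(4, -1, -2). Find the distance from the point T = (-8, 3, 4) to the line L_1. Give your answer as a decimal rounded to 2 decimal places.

5.91

Taking (-1, 7, -1) on L_1 with direction v = (4, -1, -2): w = T − (-1, 7, -1) = (-7, -4, 5), and w × v = (13, 6, 23).
Distance = |w × v| / |v| = √734 / √21 ≈ 5.91.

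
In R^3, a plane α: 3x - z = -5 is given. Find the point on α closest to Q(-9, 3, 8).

Foot = Q − λn with λ = (n·Q − d)/|n|² = (-35 − (-5))/10 = -3.
Foot = (-9, 3, 8) − (-3)·(3, 0, -1) = (0, 3, 5).

(0, 3, 5)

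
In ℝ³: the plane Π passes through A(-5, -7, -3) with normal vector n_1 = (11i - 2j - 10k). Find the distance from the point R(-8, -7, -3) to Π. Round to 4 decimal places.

2.2000

Π: n_1·r = n_1·A gives 11x - 2y - 10z = -11.
n·R − d = (11)·(-8) + (-2)·(-7) + (-10)·(-3) − (-11) = -33; |n| = √225.
Distance = |-33| / √225 = 33/√225 ≈ 2.2000.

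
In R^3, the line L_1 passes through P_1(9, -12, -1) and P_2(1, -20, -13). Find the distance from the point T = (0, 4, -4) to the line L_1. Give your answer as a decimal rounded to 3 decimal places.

18.562

A direction vector for L_1 is P_2 − P_1 = (-8, -8, -12).
Taking (9, -12, -1) on L_1 with direction v = (-8, -8, -12): w = T − (9, -12, -1) = (-9, 16, -3), and w × v = (-216, -84, 200).
Distance = |w × v| / |v| = √93712 / √272 ≈ 18.562.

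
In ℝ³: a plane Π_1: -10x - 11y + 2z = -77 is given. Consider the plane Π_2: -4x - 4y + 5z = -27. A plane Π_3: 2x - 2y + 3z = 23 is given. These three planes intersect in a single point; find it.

Solving the 3×3 linear system -10x - 11y + 2z = -77, -4x - 4y + 5z = -27, 2x - 2y + 3z = 23 (e.g. by elimination or Cramer's rule, determinant = -190) gives (9, -1, 1).

(9, -1, 1)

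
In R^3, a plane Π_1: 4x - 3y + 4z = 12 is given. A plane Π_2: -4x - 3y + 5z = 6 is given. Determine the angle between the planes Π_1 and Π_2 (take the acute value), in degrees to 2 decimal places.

73.31

cos θ = |n₁·n₂| / (|n₁||n₂|) = |13| / (√41 · √50).
θ = arccos(0.28712) ≈ 73.31°.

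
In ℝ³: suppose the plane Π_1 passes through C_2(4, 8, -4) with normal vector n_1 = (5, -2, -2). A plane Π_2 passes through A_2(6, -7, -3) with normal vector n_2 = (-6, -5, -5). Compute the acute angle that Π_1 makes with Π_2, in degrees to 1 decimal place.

79.2

Π_1: n_1·r = n_1·C_2 gives 5x - 2y - 2z = 12.
Π_2: n_2·r = n_2·A_2 gives -6x - 5y - 5z = 14.
cos θ = |n₁·n₂| / (|n₁||n₂|) = |-10| / (√33 · √86).
θ = arccos(0.18771) ≈ 79.2°.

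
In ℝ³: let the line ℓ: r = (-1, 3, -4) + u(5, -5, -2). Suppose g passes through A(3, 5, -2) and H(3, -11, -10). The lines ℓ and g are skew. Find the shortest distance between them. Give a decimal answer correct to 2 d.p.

A direction vector for g is H − A = (0, -16, -8).
Common perpendicular direction n = (5, -5, -2) × (0, -16, -8) = (8, 40, -80).
With w = (3, 5, -2) − (-1, 3, -4) = (4, 2, 2), w · n = -48.
Distance = |w · n| / |n| = |-48| / √8064 ≈ 0.53.

0.53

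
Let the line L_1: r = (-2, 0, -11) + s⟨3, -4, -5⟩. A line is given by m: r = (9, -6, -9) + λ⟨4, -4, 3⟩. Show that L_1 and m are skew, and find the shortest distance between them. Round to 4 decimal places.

Common perpendicular direction n = (3, -4, -5) × (4, -4, 3) = (-32, -29, 4).
With w = (9, -6, -9) − (-2, 0, -11) = (11, -6, 2), w · n = -170.
Since n ≠ 0 the lines are not parallel, and w · n = -170 ≠ 0 so they do not intersect; hence they are skew.
Distance = |w · n| / |n| = |-170| / √1881 ≈ 3.9197.

3.9197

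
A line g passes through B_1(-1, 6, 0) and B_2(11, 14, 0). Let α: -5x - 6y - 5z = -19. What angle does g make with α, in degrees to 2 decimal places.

A direction vector for g is B_2 − B_1 = (12, 8, 0).
sin θ = |n·v| / (|n||v|) = |-108| / (√86 · √208) = 0.80750.
θ ≈ 53.85°.

53.85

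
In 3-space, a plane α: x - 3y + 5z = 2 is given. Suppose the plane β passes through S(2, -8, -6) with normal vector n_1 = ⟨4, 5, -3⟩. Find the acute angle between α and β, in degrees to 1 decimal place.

51.6

β: n_1·r = n_1·S gives 4x + 5y - 3z = -14.
cos θ = |n₁·n₂| / (|n₁||n₂|) = |-26| / (√35 · √50).
θ = arccos(0.62152) ≈ 51.6°.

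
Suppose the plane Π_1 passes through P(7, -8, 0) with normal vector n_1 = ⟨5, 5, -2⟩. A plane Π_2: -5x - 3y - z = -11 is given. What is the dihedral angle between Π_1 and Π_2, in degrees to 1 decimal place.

Π_1: n_1·r = n_1·P gives 5x + 5y - 2z = -5.
cos θ = |n₁·n₂| / (|n₁||n₂|) = |-38| / (√54 · √35).
θ = arccos(0.87408) ≈ 29.1°.

29.1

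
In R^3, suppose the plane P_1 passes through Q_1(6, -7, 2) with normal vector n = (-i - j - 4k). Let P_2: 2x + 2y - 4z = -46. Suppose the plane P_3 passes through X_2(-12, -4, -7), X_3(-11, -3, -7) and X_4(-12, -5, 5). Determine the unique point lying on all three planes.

P_1: n·r = n·Q_1 gives -x - y - 4z = -7.
X_2X_3 = (1, 1, 0), X_2X_4 = (0, -1, 12); a normal to P_3 is X_2X_3 × X_2X_4 = (12, -12, -1).
Using X_2: P_3 has equation 12x - 12y - z = -89.
Solving the 3×3 linear system -x - y - 4z = -7, 2x + 2y - 4z = -46, 12x - 12y - z = -89 (e.g. by elimination or Cramer's rule, determinant = 288) gives (-10, -3, 5).

(-10, -3, 5)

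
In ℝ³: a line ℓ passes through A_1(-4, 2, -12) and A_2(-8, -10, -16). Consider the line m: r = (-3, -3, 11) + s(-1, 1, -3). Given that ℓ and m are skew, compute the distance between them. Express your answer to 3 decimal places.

A direction vector for ℓ is A_2 − A_1 = (-4, -12, -4).
Common perpendicular direction n = (-4, -12, -4) × (-1, 1, -3) = (40, -8, -16).
With w = (-3, -3, 11) − (-4, 2, -12) = (1, -5, 23), w · n = -288.
Distance = |w · n| / |n| = |-288| / √1920 ≈ 6.573.

6.573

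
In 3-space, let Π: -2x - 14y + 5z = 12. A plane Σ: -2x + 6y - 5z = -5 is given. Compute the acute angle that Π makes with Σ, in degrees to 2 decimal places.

29.74

cos θ = |n₁·n₂| / (|n₁||n₂|) = |-105| / (√225 · √65).
θ = arccos(0.86824) ≈ 29.74°.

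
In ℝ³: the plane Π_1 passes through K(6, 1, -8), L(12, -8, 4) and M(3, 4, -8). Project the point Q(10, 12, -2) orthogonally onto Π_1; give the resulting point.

(2, 4, -4)

KL = (6, -9, 12), KM = (-3, 3, 0); a normal to Π_1 is KL × KM = (-36, -36, -9).
Using K: Π_1 has equation -36x - 36y - 9z = -180.
Foot = Q − λn with λ = (n·Q − d)/|n|² = (-774 − (-180))/2673 = -2/9.
Foot = (10, 12, -2) − (-2/9)·(-36, -36, -9) = (2, 4, -4).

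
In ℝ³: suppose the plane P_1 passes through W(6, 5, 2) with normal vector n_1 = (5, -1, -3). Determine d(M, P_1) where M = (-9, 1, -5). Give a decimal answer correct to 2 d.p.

8.45

P_1: n_1·r = n_1·W gives 5x - y - 3z = 19.
n·M − d = (5)·(-9) + (-1)·(1) + (-3)·(-5) − 19 = -50; |n| = √35.
Distance = |-50| / √35 = 50/√35 ≈ 8.45.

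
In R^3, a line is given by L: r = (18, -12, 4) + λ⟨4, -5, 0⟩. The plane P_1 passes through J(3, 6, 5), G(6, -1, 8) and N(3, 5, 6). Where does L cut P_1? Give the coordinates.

(6, 3, 4)

JG = (3, -7, 3), JN = (0, -1, 1); a normal to P_1 is JG × JN = (-4, -3, -3).
Using J: P_1 has equation -4x - 3y - 3z = -45.
Substitute r = (18, -12, 4) + t(4, -5, 0) into the plane: -48 + (-1)t = -45, so t = -3.
Intersection: (18, -12, 4) + (-3)·(4, -5, 0) = (6, 3, 4).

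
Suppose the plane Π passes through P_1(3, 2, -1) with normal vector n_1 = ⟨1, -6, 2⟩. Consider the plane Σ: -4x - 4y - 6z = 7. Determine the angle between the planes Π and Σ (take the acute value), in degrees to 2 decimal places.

81.29

Π: n_1·r = n_1·P_1 gives x - 6y + 2z = -11.
cos θ = |n₁·n₂| / (|n₁||n₂|) = |8| / (√41 · √68).
θ = arccos(0.15151) ≈ 81.29°.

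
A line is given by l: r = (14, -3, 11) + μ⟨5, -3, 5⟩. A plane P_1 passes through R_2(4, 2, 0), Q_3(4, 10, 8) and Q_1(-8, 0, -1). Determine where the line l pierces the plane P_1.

R_2Q_3 = (0, 8, 8), R_2Q_1 = (-12, -2, -1); a normal to P_1 is R_2Q_3 × R_2Q_1 = (8, -96, 96).
Using R_2: P_1 has equation 8x - 96y + 96z = -160.
Substitute r = (14, -3, 11) + t(5, -3, 5) into the plane: 1456 + 808t = -160, so t = -2.
Intersection: (14, -3, 11) + (-2)·(5, -3, 5) = (4, 3, 1).

(4, 3, 1)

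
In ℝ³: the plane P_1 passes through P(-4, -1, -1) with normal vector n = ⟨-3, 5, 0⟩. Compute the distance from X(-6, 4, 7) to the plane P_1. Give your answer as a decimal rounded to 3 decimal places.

P_1: n·r = n·P gives -3x + 5y = 7.
n·X − d = (-3)·(-6) + (5)·(4) + (0)·(7) − 7 = 31; |n| = √34.
Distance = |31| / √34 = 31/√34 ≈ 5.316.

5.316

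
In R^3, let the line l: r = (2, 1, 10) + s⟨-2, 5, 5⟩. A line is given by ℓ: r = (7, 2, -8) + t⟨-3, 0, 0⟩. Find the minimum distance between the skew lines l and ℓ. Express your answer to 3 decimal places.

13.435

Common perpendicular direction n = (-2, 5, 5) × (-3, 0, 0) = (0, -15, 15).
With w = (7, 2, -8) − (2, 1, 10) = (5, 1, -18), w · n = -285.
Distance = |w · n| / |n| = |-285| / √450 ≈ 13.435.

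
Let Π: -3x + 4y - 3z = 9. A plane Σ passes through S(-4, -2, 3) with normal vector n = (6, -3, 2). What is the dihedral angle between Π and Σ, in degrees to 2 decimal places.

Σ: n·r = n·S gives 6x - 3y + 2z = -12.
cos θ = |n₁·n₂| / (|n₁||n₂|) = |-36| / (√34 · √49).
θ = arccos(0.88199) ≈ 28.12°.

28.12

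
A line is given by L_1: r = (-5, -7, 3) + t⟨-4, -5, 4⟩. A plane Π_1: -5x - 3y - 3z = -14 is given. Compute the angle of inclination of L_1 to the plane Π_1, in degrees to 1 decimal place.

sin θ = |n·v| / (|n||v|) = |23| / (√43 · √57) = 0.46458.
θ ≈ 27.7°.

27.7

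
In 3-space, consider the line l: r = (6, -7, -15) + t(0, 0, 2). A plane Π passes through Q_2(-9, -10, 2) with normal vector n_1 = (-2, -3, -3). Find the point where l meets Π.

(6, -7, -11)

Π: n_1·r = n_1·Q_2 gives -2x - 3y - 3z = 42.
Substitute r = (6, -7, -15) + t(0, 0, 2) into the plane: 54 + (-6)t = 42, so t = 2.
Intersection: (6, -7, -15) + 2·(0, 0, 2) = (6, -7, -11).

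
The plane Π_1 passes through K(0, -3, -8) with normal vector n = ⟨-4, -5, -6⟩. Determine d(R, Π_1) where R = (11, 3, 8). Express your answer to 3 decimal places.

Π_1: n·r = n·K gives -4x - 5y - 6z = 63.
n·R − d = (-4)·(11) + (-5)·(3) + (-6)·(8) − 63 = -170; |n| = √77.
Distance = |-170| / √77 = 170/√77 ≈ 19.373.

19.373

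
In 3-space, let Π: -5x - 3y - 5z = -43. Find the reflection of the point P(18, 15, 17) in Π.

(-12, -3, -13)

λ = (n·P − d)/|n|² = (-220 − (-43))/59 = -3.
Reflection = P − 2λn = (18, 15, 17) − (-6)·(-5, -3, -5) = (-12, -3, -13).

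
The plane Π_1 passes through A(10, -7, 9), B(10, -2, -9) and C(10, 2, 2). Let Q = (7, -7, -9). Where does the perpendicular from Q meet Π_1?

AB = (0, 5, -18), AC = (0, 9, -7); a normal to Π_1 is AB × AC = (127, 0, 0).
Using A: Π_1 has equation 127x = 1270.
Foot = Q − λn with λ = (n·Q − d)/|n|² = (889 − 1270)/16129 = -3/127.
Foot = (7, -7, -9) − (-3/127)·(127, 0, 0) = (10, -7, -9).

(10, -7, -9)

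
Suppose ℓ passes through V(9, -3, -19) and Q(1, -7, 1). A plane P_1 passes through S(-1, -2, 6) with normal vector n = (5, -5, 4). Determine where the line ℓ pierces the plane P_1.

A direction vector for ℓ is Q − V = (-8, -4, 20).
P_1: n·r = n·S gives 5x - 5y + 4z = 29.
Substitute r = (9, -3, -19) + t(-8, -4, 20) into the plane: -16 + 60t = 29, so t = 3/4.
Intersection: (9, -3, -19) + (3/4)·(-8, -4, 20) = (3, -6, -4).

(3, -6, -4)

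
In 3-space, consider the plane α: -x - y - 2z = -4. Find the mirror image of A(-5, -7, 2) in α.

λ = (n·A − d)/|n|² = (8 − (-4))/6 = 2.
Reflection = A − 2λn = (-5, -7, 2) − 4·(-1, -1, -2) = (-1, -3, 10).

(-1, -3, 10)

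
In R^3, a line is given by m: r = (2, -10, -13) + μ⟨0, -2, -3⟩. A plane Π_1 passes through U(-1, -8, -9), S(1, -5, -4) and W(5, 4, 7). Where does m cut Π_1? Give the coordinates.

US = (2, 3, 5), UW = (6, 12, 16); a normal to Π_1 is US × UW = (-12, -2, 6).
Using U: Π_1 has equation -12x - 2y + 6z = -26.
Substitute r = (2, -10, -13) + t(0, -2, -3) into the plane: -82 + (-14)t = -26, so t = -4.
Intersection: (2, -10, -13) + (-4)·(0, -2, -3) = (2, -2, -1).

(2, -2, -1)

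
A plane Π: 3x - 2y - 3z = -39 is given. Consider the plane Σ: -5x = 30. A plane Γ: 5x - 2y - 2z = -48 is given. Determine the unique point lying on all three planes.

(-6, 6, 3)

Solving the 3×3 linear system 3x - 2y - 3z = -39, -5x = 30, 5x - 2y - 2z = -48 (e.g. by elimination or Cramer's rule, determinant = -10) gives (-6, 6, 3).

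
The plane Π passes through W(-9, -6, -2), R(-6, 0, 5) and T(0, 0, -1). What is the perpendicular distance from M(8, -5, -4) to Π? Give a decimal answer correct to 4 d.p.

WR = (3, 6, 7), WT = (9, 6, 1); a normal to Π is WR × WT = (-36, 60, -36).
Using W: Π has equation -36x + 60y - 36z = 36.
n·M − d = (-36)·(8) + (60)·(-5) + (-36)·(-4) − 36 = -480; |n| = √6192.
Distance = |-480| / √6192 = 480/√6192 ≈ 6.0999.

6.0999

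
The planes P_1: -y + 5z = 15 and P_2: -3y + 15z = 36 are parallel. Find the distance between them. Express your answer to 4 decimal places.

0.5883

Rescale P_2 by 1/3: -y + 5z = 12. Then distance = |15 − 12| / √26 ≈ 0.5883.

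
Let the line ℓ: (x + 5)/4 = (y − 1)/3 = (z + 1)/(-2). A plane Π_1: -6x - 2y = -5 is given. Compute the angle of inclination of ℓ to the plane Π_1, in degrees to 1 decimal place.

ℓ has direction (4, 3, -2) through (-5, 1, -1).
sin θ = |n·v| / (|n||v|) = |-30| / (√40 · √29) = 0.88083.
θ ≈ 61.7°.

61.7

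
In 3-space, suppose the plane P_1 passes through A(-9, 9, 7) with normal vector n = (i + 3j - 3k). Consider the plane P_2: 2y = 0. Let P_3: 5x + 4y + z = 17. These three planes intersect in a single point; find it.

(3, 0, 2)

P_1: n·r = n·A gives x + 3y - 3z = -3.
Solving the 3×3 linear system x + 3y - 3z = -3, 2y = 0, 5x + 4y + z = 17 (e.g. by elimination or Cramer's rule, determinant = 32) gives (3, 0, 2).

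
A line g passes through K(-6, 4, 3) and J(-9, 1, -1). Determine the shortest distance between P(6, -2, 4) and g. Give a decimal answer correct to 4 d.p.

12.9137

A direction vector for g is J − K = (-3, -3, -4).
Taking (-6, 4, 3) on g with direction v = (-3, -3, -4): w = P − (-6, 4, 3) = (12, -6, 1), and w × v = (27, 45, -54).
Distance = |w × v| / |v| = √5670 / √34 ≈ 12.9137.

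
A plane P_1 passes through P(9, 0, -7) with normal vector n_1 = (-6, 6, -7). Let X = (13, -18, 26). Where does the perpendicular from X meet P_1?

P_1: n_1·r = n_1·P gives -6x + 6y - 7z = -5.
Foot = X − λn with λ = (n·X − d)/|n|² = (-368 − (-5))/121 = -3.
Foot = (13, -18, 26) − (-3)·(-6, 6, -7) = (-5, 0, 5).

(-5, 0, 5)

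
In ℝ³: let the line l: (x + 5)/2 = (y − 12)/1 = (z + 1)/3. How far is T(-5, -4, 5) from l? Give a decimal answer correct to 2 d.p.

17.08

l has direction (2, 1, 3) through (-5, 12, -1).
Taking (-5, 12, -1) on l with direction v = (2, 1, 3): w = T − (-5, 12, -1) = (0, -16, 6), and w × v = (-54, 12, 32).
Distance = |w × v| / |v| = √4084 / √14 ≈ 17.08.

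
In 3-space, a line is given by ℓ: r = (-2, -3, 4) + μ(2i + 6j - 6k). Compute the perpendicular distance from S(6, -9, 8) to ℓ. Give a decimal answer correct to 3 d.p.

9.515

Taking (-2, -3, 4) on ℓ with direction v = (2, 6, -6): w = S − (-2, -3, 4) = (8, -6, 4), and w × v = (12, 56, 60).
Distance = |w × v| / |v| = √6880 / √76 ≈ 9.515.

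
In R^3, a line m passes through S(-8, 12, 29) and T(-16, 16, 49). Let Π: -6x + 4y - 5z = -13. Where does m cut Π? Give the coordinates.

(0, 8, 9)

A direction vector for m is T − S = (-8, 4, 20).
Substitute r = (-8, 12, 29) + t(-8, 4, 20) into the plane: -49 + (-36)t = -13, so t = -1.
Intersection: (-8, 12, 29) + (-1)·(-8, 4, 20) = (0, 8, 9).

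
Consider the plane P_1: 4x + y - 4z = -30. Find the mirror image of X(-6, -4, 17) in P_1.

λ = (n·X − d)/|n|² = (-96 − (-30))/33 = -2.
Reflection = X − 2λn = (-6, -4, 17) − (-4)·(4, 1, -4) = (10, 0, 1).

(10, 0, 1)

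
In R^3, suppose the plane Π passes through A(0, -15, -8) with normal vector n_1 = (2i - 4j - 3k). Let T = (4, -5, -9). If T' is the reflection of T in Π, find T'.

Π: n_1·r = n_1·A gives 2x - 4y - 3z = 84.
λ = (n·T − d)/|n|² = (55 − 84)/29 = -1.
Reflection = T − 2λn = (4, -5, -9) − (-2)·(2, -4, -3) = (8, -13, -15).

(8, -13, -15)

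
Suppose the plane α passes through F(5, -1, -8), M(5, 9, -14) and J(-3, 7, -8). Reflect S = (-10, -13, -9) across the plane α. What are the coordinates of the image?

FM = (0, 10, -6), FJ = (-8, 8, 0); a normal to α is FM × FJ = (48, 48, 80).
Using F: α has equation 48x + 48y + 80z = -448.
λ = (n·S − d)/|n|² = (-1824 − (-448))/11008 = -1/8.
Reflection = S − 2λn = (-10, -13, -9) − (-1/4)·(48, 48, 80) = (2, -1, 11).

(2, -1, 11)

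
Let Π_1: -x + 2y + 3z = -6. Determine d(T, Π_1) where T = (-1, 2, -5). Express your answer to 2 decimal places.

n·T − d = (-1)·(-1) + (2)·(2) + (3)·(-5) − (-6) = -4; |n| = √14.
Distance = |-4| / √14 = 4/√14 ≈ 1.07.

1.07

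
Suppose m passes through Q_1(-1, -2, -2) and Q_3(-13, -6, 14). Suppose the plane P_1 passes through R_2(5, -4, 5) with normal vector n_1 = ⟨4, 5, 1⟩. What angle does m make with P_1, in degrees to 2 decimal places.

A direction vector for m is Q_3 − Q_1 = (-12, -4, 16).
P_1: n_1·r = n_1·R_2 gives 4x + 5y + z = 5.
sin θ = |n·v| / (|n||v|) = |-52| / (√42 · √416) = 0.39340.
θ ≈ 23.17°.

23.17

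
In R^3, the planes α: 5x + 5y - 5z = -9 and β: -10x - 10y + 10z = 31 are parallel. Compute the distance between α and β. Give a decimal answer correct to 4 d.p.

Rescale β by 1/(-2): 5x + 5y - 5z = -31/2. Then distance = |-9 − (-31/2)| / √75 ≈ 0.7506.

0.7506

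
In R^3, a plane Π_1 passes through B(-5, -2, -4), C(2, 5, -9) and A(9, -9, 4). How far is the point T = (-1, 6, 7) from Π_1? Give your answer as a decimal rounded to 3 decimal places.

BC = (7, 7, -5), BA = (14, -7, 8); a normal to Π_1 is BC × BA = (21, -126, -147).
Using B: Π_1 has equation 21x - 126y - 147z = 735.
n·T − d = (21)·(-1) + (-126)·(6) + (-147)·(7) − 735 = -2541; |n| = √37926.
Distance = |-2541| / √37926 = 2541/√37926 ≈ 13.048.

13.048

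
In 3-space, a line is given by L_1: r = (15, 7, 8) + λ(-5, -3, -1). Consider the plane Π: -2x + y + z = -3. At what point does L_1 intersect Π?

(5, 1, 6)

Substitute r = (15, 7, 8) + t(-5, -3, -1) into the plane: -15 + 6t = -3, so t = 2.
Intersection: (15, 7, 8) + 2·(-5, -3, -1) = (5, 1, 6).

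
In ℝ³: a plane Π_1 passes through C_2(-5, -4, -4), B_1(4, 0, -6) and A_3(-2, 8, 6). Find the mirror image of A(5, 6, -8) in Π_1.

C_2B_1 = (9, 4, -2), C_2A_3 = (3, 12, 10); a normal to Π_1 is C_2B_1 × C_2A_3 = (64, -96, 96).
Using C_2: Π_1 has equation 64x - 96y + 96z = -320.
λ = (n·A − d)/|n|² = (-1024 − (-320))/22528 = -1/32.
Reflection = A − 2λn = (5, 6, -8) − (-1/16)·(64, -96, 96) = (9, 0, -2).

(9, 0, -2)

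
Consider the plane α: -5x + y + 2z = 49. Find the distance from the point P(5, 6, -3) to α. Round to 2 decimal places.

n·P − d = (-5)·(5) + (1)·(6) + (2)·(-3) − 49 = -74; |n| = √30.
Distance = |-74| / √30 = 74/√30 ≈ 13.51.

13.51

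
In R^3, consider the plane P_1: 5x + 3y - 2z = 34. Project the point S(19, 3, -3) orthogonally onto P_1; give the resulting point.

Foot = S − λn with λ = (n·S − d)/|n|² = (110 − 34)/38 = 2.
Foot = (19, 3, -3) − 2·(5, 3, -2) = (9, -3, 1).

(9, -3, 1)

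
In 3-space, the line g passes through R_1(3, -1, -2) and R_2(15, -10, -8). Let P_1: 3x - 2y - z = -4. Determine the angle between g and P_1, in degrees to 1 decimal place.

A direction vector for g is R_2 − R_1 = (12, -9, -6).
sin θ = |n·v| / (|n||v|) = |60| / (√14 · √261) = 0.99258.
θ ≈ 83.0°.

83.0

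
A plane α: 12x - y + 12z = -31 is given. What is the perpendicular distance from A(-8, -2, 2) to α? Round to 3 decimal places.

n·A − d = (12)·(-8) + (-1)·(-2) + (12)·(2) − (-31) = -39; |n| = √289.
Distance = |-39| / √289 = 39/√289 ≈ 2.294.

2.294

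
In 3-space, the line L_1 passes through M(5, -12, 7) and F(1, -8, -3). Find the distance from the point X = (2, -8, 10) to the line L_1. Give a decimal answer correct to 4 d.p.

5.8284

A direction vector for L_1 is F − M = (-4, 4, -10).
Taking (5, -12, 7) on L_1 with direction v = (-4, 4, -10): w = X − (5, -12, 7) = (-3, 4, 3), and w × v = (-52, -42, 4).
Distance = |w × v| / |v| = √4484 / √132 ≈ 5.8284.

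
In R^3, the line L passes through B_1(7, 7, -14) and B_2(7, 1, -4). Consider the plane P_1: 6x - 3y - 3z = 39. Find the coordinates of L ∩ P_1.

A direction vector for L is B_2 − B_1 = (0, -6, 10).
Substitute r = (7, 7, -14) + t(0, -6, 10) into the plane: 63 + (-12)t = 39, so t = 2.
Intersection: (7, 7, -14) + 2·(0, -6, 10) = (7, -5, 6).

(7, -5, 6)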